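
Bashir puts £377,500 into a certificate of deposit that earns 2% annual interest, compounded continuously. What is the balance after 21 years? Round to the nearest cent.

£574,540.49

A = P·e^(rt) = 377,500·e^(0.02·21) = 377,500·e^0.42.
e^0.42 ≈ 1.52196155562, so A ≈ 574,540.4872.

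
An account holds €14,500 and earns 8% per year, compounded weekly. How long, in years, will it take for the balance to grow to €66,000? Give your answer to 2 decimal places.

We need (1 + 0.00153846)^(52t) = 4.5517, so 52t = ln 4.5517 / ln 1.001538 ≈ 985.8365.
t ≈ 985.8365/52 = 18.9584 years.

18.96 years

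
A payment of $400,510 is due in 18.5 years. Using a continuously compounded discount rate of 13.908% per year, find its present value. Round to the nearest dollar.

P = A·e^(−rt) = 400,510·e^(−2.57298).
e^(−2.57298) ≈ 0.0763078089944, so P ≈ 30,562.0406.

$30,562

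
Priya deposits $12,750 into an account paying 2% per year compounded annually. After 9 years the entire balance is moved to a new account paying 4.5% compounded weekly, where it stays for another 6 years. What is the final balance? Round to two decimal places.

$19,958.16

After 9 years at 2%: 12,750 × 1.1950925686 ≈ 15,237.4302.
Then 6 years at 4.5%: 15,237.4302 × 1.3098115088 ≈ 19,958.1615.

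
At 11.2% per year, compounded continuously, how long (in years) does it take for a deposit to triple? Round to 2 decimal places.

9.81 years

e^(0.112t) = 3, so 0.112t = ln 3 ≈ 1.0986.
t ≈ 1.0986/0.112 ≈ 9.8090.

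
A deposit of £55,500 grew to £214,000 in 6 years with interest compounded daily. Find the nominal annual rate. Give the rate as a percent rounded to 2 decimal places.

(1 + r/365)^2190 = 214,000/55,500 = 3.85586.
1 + r/365 = 3.85586^(1/2190) ≈ 1.000616, so r/365 ≈ 0.000616442.
r ≈ 365·0.000616442 = 22.50015%.

22.50%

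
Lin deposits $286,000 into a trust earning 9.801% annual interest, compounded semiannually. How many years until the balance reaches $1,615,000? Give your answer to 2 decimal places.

18.09 years

(1 + 0.049005)^(2t) = 1,615,000/286,000 = 5.6469.
2t·ln(1 + 0.049005) = ln(5.6469); 2t = 1.7311/0.0478421 ≈ 36.1836.
t ≈ 18.0918 years.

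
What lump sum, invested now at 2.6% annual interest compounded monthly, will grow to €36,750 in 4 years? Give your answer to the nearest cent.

€33,123.76

Periodic rate = 2.6%/12 = 0.00216667; 48 periods.
P = 36,750/(1 + 0.026/12)^48 ≈ 36,750/1.1094756272 ≈ 33,123.7560.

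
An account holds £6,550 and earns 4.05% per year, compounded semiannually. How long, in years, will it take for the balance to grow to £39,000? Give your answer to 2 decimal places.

44.50 years

We need (1 + 0.02025)^(2t) = 5.9542, so 2t = ln 5.9542 / ln 1.02025 ≈ 88.9926.
t ≈ 88.9926/2 = 44.4963 years.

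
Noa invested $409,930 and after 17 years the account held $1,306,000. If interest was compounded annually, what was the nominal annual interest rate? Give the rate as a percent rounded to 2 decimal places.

(1 + r)^17 = 1,306,000/409,930 = 3.18591.
1 + r = 3.18591^(1/17) ≈ 1.070538, so r ≈ 0.0705377.
r ≈ 7.05377%.

7.05%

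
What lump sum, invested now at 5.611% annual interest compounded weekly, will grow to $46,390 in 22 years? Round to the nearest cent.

Periodic rate = 5.611%/52 = 0.00107904; 1144 periods.
P = 46,390/(1 + 0.05611/52)^1144 ≈ 46,390/3.4340986358 ≈ 13,508.6394.

$13,508.64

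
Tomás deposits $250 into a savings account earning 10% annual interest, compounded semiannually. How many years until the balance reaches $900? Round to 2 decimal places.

We need (1 + 0.05)^(2t) = 3.6, so 2t = ln 3.6 / ln 1.05 ≈ 26.2539.
t ≈ 26.2539/2 = 13.1270 years.

13.13 years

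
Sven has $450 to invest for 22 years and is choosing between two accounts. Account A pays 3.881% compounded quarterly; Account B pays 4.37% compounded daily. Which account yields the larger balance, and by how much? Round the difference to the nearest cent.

Account B, by $124.31

A: (1 + 0.0097025)^88 ≈ 2.338955599, so 450 × 2.338955599 ≈ 1,052.5300.
B: (1 + 0.0437/365)^8030 ≈ 2.615204906, so 450 × 2.615204906 ≈ 1,176.8422.
Difference ≈ 124.3122 in favor of B.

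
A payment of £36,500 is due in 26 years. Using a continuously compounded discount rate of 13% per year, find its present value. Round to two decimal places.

P = A·e^(−rt) = 36,500·e^(−3.38).
e^(−3.38) ≈ 0.034047454735, so P ≈ 1,242.7321.

£1,242.73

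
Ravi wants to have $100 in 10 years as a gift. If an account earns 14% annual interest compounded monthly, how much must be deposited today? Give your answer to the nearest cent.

Periodic rate = 14%/12 = 0.0116667; 120 periods.
P = 100/(1 + 0.14/12)^120 ≈ 100/4.0224706 ≈ 24.8603.

$24.86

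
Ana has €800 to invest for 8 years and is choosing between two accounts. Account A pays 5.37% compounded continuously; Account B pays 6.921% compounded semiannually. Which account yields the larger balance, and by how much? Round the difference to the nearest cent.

Account B, by €149.43

Account A growth factor: e^(0.0537·8) = e^0.4296 ≈ 1.536642744; balance ≈ 1,229.3142.
Account B growth factor: (1 + 0.034605)^16 ≈ 1.723428088; balance ≈ 1,378.7425.
Account B is larger by 149.4283.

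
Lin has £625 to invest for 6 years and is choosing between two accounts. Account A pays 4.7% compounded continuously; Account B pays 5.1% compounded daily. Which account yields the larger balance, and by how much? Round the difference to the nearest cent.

Account B, by £20.11

A: e^(0.047·6) = e^0.282 ≈ 1.32577872, so 625 × 1.32577872 ≈ 828.6117.
B: (1 + 0.051/365)^2190 ≈ 1.35795328, so 625 × 1.35795328 ≈ 848.7208.
Difference ≈ 20.1091 in favor of B.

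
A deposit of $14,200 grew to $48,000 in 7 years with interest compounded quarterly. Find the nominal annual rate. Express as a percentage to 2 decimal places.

17.78%

The 28-period growth factor is 48,000/14,200 = 3.38028.
r/4 = 3.38028^(1/28) − 1 ≈ 0.0444585, so r ≈ 4·0.0444585 = 17.78339%.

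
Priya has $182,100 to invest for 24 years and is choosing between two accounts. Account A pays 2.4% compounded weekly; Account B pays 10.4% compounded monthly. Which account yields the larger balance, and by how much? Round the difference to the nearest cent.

A: (1 + 0.024/52)^1248 ≈ 1.77867217674, so 182,100 × 1.77867217674 ≈ 323,896.2034.
B: (1 + 0.104/12)^288 ≈ 12.00407396241, so 182,100 × 12.00407396241 ≈ 2,185,941.8686.
Difference ≈ 1,862,045.6652 in favor of B.

Account B, by $1,862,045.67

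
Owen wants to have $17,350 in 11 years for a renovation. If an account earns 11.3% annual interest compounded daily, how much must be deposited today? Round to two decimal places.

$5,006.74

Periodic rate = 11.3%/365 = 0.000309589; 4015 periods.
P = 17,350/(1 + 0.113/365)^4015 ≈ 17,350/3.4653291819 ≈ 5,006.7394.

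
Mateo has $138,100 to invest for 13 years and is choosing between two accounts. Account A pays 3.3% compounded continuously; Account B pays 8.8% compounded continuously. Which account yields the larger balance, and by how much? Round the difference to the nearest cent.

A: e^(0.033·13) = e^0.429 ≈ 1.5357210344, so 138,100 × 1.5357210344 ≈ 212,083.0749.
B: e^(0.088·13) = e^1.144 ≈ 3.13930048618, so 138,100 × 3.13930048618 ≈ 433,537.3971.
Difference ≈ 221,454.3223 in favor of B.

Account B, by $221,454.32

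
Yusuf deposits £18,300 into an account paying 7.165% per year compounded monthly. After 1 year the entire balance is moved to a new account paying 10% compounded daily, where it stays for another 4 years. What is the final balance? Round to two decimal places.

£29,320.39

After 1 years at 7.165%: 18,300 × 1.0740504217 ≈ 19,655.1227.
Then 4 years at 10%: 19,655.1227 × 1.491742971 ≈ 29,320.3912.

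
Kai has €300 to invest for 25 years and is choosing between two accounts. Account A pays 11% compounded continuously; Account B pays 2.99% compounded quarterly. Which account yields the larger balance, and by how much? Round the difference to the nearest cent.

Account A growth factor: e^(0.11·25) = e^2.75 ≈ 15.64263188; balance ≈ 4,692.7896.
Account B growth factor: (1 + 0.007475)^100 ≈ 2.10585185; balance ≈ 631.7556.
Account A is larger by 4,061.0340.

Account A, by €4,061.03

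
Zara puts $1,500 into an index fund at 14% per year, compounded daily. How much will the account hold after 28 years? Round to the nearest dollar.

$75,544

Growth factor = (1 + 0.14/365)^10220 ≈ 50.362578608.
A ≈ 1,500 × 50.362578608 ≈ 75,543.8679.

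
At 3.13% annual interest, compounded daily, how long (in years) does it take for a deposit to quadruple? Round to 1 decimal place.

(1 + 0.0000857534)^(365t) = 4.
365t = ln 4 / ln(1 + 0.0000857534) ≈ 1.3863/8.57497e-05 ≈ 16166.7456.
t ≈ 44.2925.

44.3 years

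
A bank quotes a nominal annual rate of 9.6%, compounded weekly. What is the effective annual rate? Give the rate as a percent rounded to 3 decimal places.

EAR = (1 + 9.6%/52)^52 − 1 = (1 + 0.00184615)^52 − 1.
(1 + 0.00184615)^52 ≈ 1.100662, so EAR ≈ 10.06616%.

10.066%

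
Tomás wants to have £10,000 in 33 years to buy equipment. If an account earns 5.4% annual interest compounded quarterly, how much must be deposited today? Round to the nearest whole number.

Growth factor = (1 + 0.0135)^132 ≈ 5.871315252.
P = 10,000/5.871315252 ≈ 1,703.1959.

£1,703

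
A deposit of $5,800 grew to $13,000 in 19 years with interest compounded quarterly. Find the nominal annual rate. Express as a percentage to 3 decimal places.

4.270%

(1 + r/4)^76 = 13,000/5,800 = 2.24138.
1 + r/4 = 2.24138^(1/76) ≈ 1.010676, so r/4 ≈ 0.0106762.
r ≈ 4·0.0106762 = 4.27049%.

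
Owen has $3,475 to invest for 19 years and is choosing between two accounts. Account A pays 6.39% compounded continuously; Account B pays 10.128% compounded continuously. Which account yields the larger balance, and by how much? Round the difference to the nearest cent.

A: e^(0.0639·19) = e^1.2141 ≈ 3.3672621642, so 3,475 × 3.3672621642 ≈ 11,701.2360.
B: e^(0.10128·19) = e^1.92432 ≈ 6.8504887494, so 3,475 × 6.8504887494 ≈ 23,805.4484.
Difference ≈ 12,104.2124 in favor of B.

Account B, by $12,104.21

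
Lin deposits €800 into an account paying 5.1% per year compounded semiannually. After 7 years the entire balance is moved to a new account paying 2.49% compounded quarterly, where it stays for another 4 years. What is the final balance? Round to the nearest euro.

After 7 years at 5.1%: 800 × 1.422654054 ≈ 1,138.1232.
Then 4 years at 2.49%: 1,138.1232 × 1.104387934 ≈ 1,256.9296.

€1,257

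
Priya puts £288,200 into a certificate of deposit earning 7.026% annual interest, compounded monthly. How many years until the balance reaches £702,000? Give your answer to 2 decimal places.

We need (1 + 0.005855)^(12t) = 2.4358, so 12t = ln 2.4358 / ln 1.005855 ≈ 152.4991.
t ≈ 152.4991/12 = 12.7083 years.

12.71 years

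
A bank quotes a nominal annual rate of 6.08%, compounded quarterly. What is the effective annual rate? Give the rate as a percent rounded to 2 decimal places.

6.22%

One year is 4 periods at 0.0152 each: (1 + 0.0152)^4 ≈ 1.0622.
EAR = 1.0622 − 1 ≈ 6.22003%.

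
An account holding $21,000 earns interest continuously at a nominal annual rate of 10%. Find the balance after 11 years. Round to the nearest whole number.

$63,087

A = P·e^(rt) = 21,000·e^(0.1·11) = 21,000·e^1.1.
e^1.1 ≈ 3.0041660239, so A ≈ 63,087.4865.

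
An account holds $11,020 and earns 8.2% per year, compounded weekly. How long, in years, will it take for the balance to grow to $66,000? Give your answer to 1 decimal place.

We need (1 + 0.00157692)^(52t) = 5.9891, so 52t = ln 5.9891 / ln 1.001577 ≈ 1135.9805.
t ≈ 1135.9805/52 = 21.8458 years.

21.8 years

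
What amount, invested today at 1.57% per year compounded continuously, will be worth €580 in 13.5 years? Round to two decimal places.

€469.22

P = A·e^(−rt) = 580·e^(−0.21195).
e^(−0.21195) ≈ 0.809005147, so P ≈ 469.2230.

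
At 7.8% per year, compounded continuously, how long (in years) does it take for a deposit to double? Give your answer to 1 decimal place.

e^(0.078t) = 2, so 0.078t = ln 2 ≈ 0.69315.
t ≈ 0.69315/0.078 ≈ 8.8865.

8.9 years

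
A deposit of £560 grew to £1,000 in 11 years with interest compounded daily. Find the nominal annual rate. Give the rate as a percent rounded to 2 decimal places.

The 4015-period growth factor is 1,000/560 = 1.78571.
r/365 = 1.78571^(1/4015) − 1 ≈ 0.000144424, so r ≈ 365·0.000144424 = 5.27146%.

5.27%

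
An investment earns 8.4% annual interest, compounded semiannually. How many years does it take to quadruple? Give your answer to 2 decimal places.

(1 + 0.042)^(2t) = 4.
2t = ln 4 / ln(1 + 0.042) ≈ 1.3863/0.0411419 ≈ 33.6954.
t ≈ 16.8477.

16.85 years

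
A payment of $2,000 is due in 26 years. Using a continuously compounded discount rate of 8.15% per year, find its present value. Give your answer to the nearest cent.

$240.30

P = A·e^(−rt) = 2,000·e^(−2.119).
e^(−2.119) ≈ 0.1201517202, so P ≈ 240.3034.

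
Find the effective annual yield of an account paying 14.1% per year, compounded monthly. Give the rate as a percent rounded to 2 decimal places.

One year is 12 periods at 0.01175 each: (1 + 0.01175)^12 ≈ 1.150479.
EAR = 1.150479 − 1 ≈ 15.04786%.

15.05%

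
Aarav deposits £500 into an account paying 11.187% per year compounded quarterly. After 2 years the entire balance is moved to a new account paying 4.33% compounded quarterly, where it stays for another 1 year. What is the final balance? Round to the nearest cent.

Phase 1: 500·(1 + 0.0279675)^8 ≈ 623.4550.
Phase 2: 623.4550·(1 + 0.010825)^4 ≈ 650.8921.

£650.89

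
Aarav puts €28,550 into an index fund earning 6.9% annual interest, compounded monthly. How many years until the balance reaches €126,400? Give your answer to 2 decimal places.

21.62 years

We need (1 + 0.00575)^(12t) = 4.4273, so 12t = ln 4.4273 / ln 1.00575 ≈ 259.4901.
t ≈ 259.4901/12 = 21.6242 years.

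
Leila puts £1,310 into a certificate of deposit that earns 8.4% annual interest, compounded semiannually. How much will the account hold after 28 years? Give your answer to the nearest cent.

£13,117.88

Periodic rate = 8.4%/2 = 0.042; periods = 2·28 = 56.
A = 1,310·(1 + 0.042)^56 ≈ 1,310·10.013646639 ≈ 13,117.8771.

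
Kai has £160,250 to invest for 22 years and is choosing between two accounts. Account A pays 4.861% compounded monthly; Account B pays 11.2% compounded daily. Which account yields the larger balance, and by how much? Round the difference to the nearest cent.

Account B, by £1,416,591.08

A: (1 + 0.04861/12)^264 ≈ 2.90740174341, so 160,250 × 2.90740174341 ≈ 465,911.1294.
B: (1 + 0.112/365)^8030 ≈ 11.74728369486, so 160,250 × 11.74728369486 ≈ 1,882,502.2121.
Difference ≈ 1,416,591.0827 in favor of B.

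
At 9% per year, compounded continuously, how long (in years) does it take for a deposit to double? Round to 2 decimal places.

7.70 years

e^(0.09t) = 2, so 0.09t = ln 2 ≈ 0.69315.
t ≈ 0.69315/0.09 ≈ 7.7016.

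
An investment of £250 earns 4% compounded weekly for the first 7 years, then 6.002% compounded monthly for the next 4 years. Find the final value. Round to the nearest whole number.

Phase 1: 250·(1 + 0.04/52)^364 ≈ 330.7469.
Phase 2: 330.7469·(1 + 0.06002/12)^48 ≈ 420.2437.

£420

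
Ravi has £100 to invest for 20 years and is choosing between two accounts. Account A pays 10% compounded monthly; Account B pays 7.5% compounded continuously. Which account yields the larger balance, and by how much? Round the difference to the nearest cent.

A: (1 + 0.1/12)^240 ≈ 7.32807363, so 100 × 7.32807363 ≈ 732.8074.
B: e^(0.075·20) = e^1.5 ≈ 4.48168907, so 100 × 4.48168907 ≈ 448.1689.
Difference ≈ 284.6385 in favor of A.

Account A, by £284.64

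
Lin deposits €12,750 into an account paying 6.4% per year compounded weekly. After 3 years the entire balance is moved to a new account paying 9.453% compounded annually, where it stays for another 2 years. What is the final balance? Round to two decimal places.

After 3 years at 6.4%: 12,750 × 1.2115274792 ≈ 15,446.9754.
Then 2 years at 9.453%: 15,446.9754 × 1.1979959209 ≈ 18,505.4135.

€18,505.41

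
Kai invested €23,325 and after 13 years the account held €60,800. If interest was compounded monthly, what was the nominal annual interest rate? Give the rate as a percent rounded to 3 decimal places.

7.392%

(1 + r/12)^156 = 60,800/23,325 = 2.60665.
1 + r/12 = 2.60665^(1/156) ≈ 1.00616, so r/12 ≈ 0.00616033.
r ≈ 12·0.00616033 = 7.39240%.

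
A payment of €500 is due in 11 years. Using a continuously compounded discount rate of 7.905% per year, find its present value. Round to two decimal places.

€209.57

P = A·e^(−rt) = 500·e^(−0.86955).
e^(−0.86955) ≈ 0.41914012, so P ≈ 209.5701.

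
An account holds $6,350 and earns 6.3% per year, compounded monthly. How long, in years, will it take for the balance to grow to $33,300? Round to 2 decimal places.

(1 + 0.00525)^(12t) = 33,300/6,350 = 5.2441.
12t·ln(1 + 0.00525) = ln(5.2441); 12t = 1.6571/0.00523627 ≈ 316.4664.
t ≈ 26.3722 years.

26.37 years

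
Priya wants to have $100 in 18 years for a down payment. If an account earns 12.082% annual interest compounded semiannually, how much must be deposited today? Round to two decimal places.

$12.10

Periodic rate = 12.082%/2 = 0.06041; 36 periods.
P = 100/(1 + 0.06041)^36 ≈ 100/8.2614699 ≈ 12.1044.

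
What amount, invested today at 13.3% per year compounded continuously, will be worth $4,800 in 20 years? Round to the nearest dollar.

$336

P = A·e^(−rt) = 4,800·e^(−2.66).
e^(−2.66) ≈ 0.06994822174, so P ≈ 335.7515.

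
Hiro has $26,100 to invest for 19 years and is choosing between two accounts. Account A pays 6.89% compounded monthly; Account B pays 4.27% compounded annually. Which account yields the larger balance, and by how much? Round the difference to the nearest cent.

Account A, by $38,517.46

A: (1 + 0.0689/12)^228 ≈ 3.6890025727, so 26,100 × 3.6890025727 ≈ 96,282.9671.
B: (1 + 0.0427)^19 ≈ 2.2132378934, so 26,100 × 2.2132378934 ≈ 57,765.5090.
Difference ≈ 38,517.4581 in favor of A.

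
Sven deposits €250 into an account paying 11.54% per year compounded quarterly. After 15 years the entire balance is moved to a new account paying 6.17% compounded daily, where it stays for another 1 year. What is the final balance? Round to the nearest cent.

After 15 years at 11.54%: 250 × 5.50964624 ≈ 1,377.4116.
Then 1 years at 6.17%: 1,377.4116 × 1.063637658 ≈ 1,465.0668.

€1,465.07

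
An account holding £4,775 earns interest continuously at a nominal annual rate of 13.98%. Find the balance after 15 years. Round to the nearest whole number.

A = P·e^(rt) = 4,775·e^(0.1398·15) = 4,775·e^2.097.
e^2.097 ≈ 8.1417081139, so A ≈ 38,876.6562.

£38,877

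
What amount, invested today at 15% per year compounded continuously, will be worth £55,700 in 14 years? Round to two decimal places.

£6,820.82

P = A·e^(−rt) = 55,700·e^(−2.1).
e^(−2.1) ≈ 0.12245642825, so P ≈ 6,820.8231.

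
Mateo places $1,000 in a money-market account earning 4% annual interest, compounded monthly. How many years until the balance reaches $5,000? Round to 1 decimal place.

(1 + 0.00333333)^(12t) = 5,000/1,000 = 5.
12t·ln(1 + 0.00333333) = ln(5); 12t = 1.6094/0.00332779 ≈ 483.6356.
t ≈ 40.3030 years.

40.3 years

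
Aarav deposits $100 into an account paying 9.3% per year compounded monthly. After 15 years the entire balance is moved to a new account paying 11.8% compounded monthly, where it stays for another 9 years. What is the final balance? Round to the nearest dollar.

$1,155

Phase 1: 100·(1 + 0.00775)^180 ≈ 401.3333.
Phase 2: 401.3333·(1 + 0.118/12)^108 ≈ 1,154.7103.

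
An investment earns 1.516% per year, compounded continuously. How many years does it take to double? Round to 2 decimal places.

45.72 years

e^(0.01516t) = 2, so 0.01516t = ln 2 ≈ 0.69315.
t ≈ 0.69315/0.01516 ≈ 45.7221.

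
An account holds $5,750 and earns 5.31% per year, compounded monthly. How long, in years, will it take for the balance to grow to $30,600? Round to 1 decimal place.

(1 + 0.004425)^(12t) = 30,600/5,750 = 5.3217.
12t·ln(1 + 0.004425) = ln(5.3217); 12t = 1.6718/0.00441524 ≈ 378.6432.
t ≈ 31.5536 years.

31.6 years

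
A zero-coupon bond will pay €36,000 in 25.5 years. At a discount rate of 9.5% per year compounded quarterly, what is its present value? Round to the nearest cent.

Growth factor = (1 + 0.02375)^102 ≈ 10.959211449.
P = 36,000/10.959211449 ≈ 3,284.9079.

€3,284.91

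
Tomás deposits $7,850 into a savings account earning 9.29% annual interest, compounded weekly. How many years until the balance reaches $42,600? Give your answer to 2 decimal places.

We need (1 + 0.00178654)^(52t) = 5.4268, so 52t = ln 5.4268 / ln 1.001787 ≈ 947.5593.
t ≈ 947.5593/52 = 18.2223 years.

18.22 years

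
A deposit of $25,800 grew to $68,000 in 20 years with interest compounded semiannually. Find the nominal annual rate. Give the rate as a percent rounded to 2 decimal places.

The 40-period growth factor is 68,000/25,800 = 2.63566.
r/2 = 2.63566^(1/40) − 1 ≈ 0.0245242, so r ≈ 2·0.0245242 = 4.90484%.

4.90%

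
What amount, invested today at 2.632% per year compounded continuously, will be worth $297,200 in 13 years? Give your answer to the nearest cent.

$211,081.71

P = A·e^(−rt) = 297,200·e^(−0.34216).
e^(−0.34216) ≈ 0.710234558088, so P ≈ 211,081.7107.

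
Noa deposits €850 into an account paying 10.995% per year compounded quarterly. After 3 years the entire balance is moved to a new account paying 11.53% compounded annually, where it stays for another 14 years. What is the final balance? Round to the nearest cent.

Phase 1: 850·(1 + 0.0274875)^12 ≈ 1,176.8944.
Phase 2: 1,176.8944·(1 + 0.1153)^14 ≈ 5,422.7717.

€5,422.77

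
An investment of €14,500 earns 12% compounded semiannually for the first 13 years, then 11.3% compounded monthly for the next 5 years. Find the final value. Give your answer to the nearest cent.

€115,757.40

After 13 years at 12%: 14,500 × 4.54938296293 ≈ 65,966.0530.
Then 5 years at 11.3%: 65,966.0530 × 1.75480260498 ≈ 115,757.4016.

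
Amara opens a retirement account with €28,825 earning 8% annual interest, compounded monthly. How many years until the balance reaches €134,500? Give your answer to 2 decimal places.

We need (1 + 0.00666667)^(12t) = 4.6661, so 12t = ln 4.6661 / ln 1.006667 ≈ 231.8175.
t ≈ 231.8175/12 = 19.3181 years.

19.32 years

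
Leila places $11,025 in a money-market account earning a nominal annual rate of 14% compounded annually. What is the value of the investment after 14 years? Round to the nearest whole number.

$69,031

Growth factor = (1 + 0.14)^14 ≈ 6.2613491038.
A ≈ 11,025 × 6.2613491038 ≈ 69,031.3739.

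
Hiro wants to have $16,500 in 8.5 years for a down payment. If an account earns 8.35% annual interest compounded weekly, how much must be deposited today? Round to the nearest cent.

Periodic rate = 8.35%/52 = 0.00160577; 442 periods.
P = 16,500/(1 + 0.0835/52)^442 ≈ 16,500/2.032325618 ≈ 8,118.7777.

$8,118.78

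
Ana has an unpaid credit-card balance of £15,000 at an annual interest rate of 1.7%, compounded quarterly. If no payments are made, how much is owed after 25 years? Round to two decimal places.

£22,923.20

Growth factor = (1 + 0.00425)^100 ≈ 1.52821353.
A ≈ 15,000 × 1.52821353 ≈ 22,923.2029.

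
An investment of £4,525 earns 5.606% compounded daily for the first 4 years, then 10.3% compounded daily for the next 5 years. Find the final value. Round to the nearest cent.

£9,476.05

Phase 1: 4,525·(1 + 0.05606/365)^1460 ≈ 5,662.3577.
Phase 2: 5,662.3577·(1 + 0.103/365)^1825 ≈ 9,476.0514.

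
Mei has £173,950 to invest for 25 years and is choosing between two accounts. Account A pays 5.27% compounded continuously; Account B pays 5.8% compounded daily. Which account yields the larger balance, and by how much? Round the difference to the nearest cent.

Account B, by £91,941.09

Account A growth factor: e^(0.0527·25) = e^1.3175 ≈ 3.73407451227; balance ≈ 649,542.2614.
Account B growth factor: (1 + 0.058/365)^9125 ≈ 4.26262346132; balance ≈ 741,483.3511.
Account B is larger by 91,941.0897.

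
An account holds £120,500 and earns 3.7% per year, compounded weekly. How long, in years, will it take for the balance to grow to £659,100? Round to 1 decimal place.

We need (1 + 0.000711538)^(52t) = 5.4697, so 52t = ln 5.4697 / ln 1.000712 ≈ 2388.9502.
t ≈ 2388.9502/52 = 45.9414 years.

45.9 years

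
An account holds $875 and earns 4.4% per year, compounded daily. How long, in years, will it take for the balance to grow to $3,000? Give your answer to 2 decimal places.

(1 + 0.000120548)^(365t) = 3,000/875 = 3.4286.
365t·ln(1 + 0.000120548) = ln(3.4286); 365t = 1.2321/0.000120541 ≈ 10221.8080.
t ≈ 28.0050 years.

28.00 years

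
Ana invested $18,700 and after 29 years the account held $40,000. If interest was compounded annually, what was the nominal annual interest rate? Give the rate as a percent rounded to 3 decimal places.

The 29-period growth factor is 40,000/18,700 = 2.13904.
r = 2.13904^(1/29) − 1 ≈ 0.0265659, i.e. 2.65659%.

2.657%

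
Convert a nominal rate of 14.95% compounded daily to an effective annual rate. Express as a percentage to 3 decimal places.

16.122%

One year is 365 periods at 0.000409589 each: (1 + 0.000409589)^365 ≈ 1.161218.
EAR = 1.161218 − 1 ≈ 16.12179%.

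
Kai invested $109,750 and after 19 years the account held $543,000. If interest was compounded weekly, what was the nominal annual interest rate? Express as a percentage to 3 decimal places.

(1 + r/52)^988 = 543,000/109,750 = 4.94761.
1 + r/52 = 4.94761^(1/988) ≈ 1.00162, so r/52 ≈ 0.00161963.
r ≈ 52·0.00161963 = 8.42210%.

8.422%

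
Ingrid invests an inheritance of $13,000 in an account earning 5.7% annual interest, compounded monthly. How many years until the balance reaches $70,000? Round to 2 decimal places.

29.61 years

We need (1 + 0.00475)^(12t) = 5.3846, so 12t = ln 5.3846 / ln 1.00475 ≈ 355.2718.
t ≈ 355.2718/12 = 29.6060 years.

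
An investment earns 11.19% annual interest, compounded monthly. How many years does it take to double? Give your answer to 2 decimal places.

6.22 years

(1 + 0.009325)^(12t) = 2.
12t = ln 2 / ln(1 + 0.009325) ≈ 0.69315/0.00928179 ≈ 74.6782.
t ≈ 6.2232.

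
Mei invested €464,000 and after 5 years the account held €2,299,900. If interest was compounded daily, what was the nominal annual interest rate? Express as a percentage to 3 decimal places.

32.029%

The 1825-period growth factor is 2,299,900/464,000 = 4.95668.
r/365 = 4.95668^(1/1825) − 1 ≈ 0.000877501, so r ≈ 365·0.000877501 = 32.02877%.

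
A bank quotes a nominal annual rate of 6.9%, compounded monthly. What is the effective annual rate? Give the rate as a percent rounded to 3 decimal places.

EAR = (1 + 6.9%/12)^12 − 1 = (1 + 0.00575)^12 − 1.
(1 + 0.00575)^12 ≈ 1.071224, so EAR ≈ 7.12245%.

7.122%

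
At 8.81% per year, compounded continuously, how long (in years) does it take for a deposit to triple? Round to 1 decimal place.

12.5 years

e^(0.0881t) = 3, so 0.0881t = ln 3 ≈ 1.0986.
t ≈ 1.0986/0.0881 ≈ 12.4701.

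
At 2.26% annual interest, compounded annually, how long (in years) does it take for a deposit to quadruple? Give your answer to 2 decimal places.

62.03 years

(1 + 0.0226)^t = 4.
t = ln 4 / ln(1 + 0.0226) ≈ 1.3863/0.0223484 ≈ 62.0310.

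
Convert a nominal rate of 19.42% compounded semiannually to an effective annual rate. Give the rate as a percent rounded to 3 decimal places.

One year is 2 periods at 0.0971 each: (1 + 0.0971)^2 ≈ 1.203628.
EAR = 1.203628 − 1 ≈ 20.36284%.

20.363%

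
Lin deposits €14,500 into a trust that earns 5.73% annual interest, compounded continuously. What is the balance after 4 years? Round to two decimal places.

€18,235.11

A = P·e^(rt) = 14,500·e^(0.0573·4) = 14,500·e^0.2292.
e^0.2292 ≈ 1.2575935326, so A ≈ 18,235.1062.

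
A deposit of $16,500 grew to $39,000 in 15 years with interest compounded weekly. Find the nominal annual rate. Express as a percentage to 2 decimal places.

(1 + r/52)^780 = 39,000/16,500 = 2.36364.
1 + r/52 = 2.36364^(1/780) ≈ 1.001103, so r/52 ≈ 0.00110343.
r ≈ 52·0.00110343 = 5.73784%.

5.74%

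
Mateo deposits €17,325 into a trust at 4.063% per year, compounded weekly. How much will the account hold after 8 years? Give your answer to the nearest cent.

Periodic rate = 4.063%/52 = 0.000781346; periods = 52·8 = 416.
A = 17,325·(1 + 0.04063/52)^416 ≈ 17,325·1.3839103537 ≈ 23,976.2469.

€23,976.25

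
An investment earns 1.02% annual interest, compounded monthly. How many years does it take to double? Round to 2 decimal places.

67.98 years

(1 + 0.00085)^(12t) = 2.
12t = ln 2 / ln(1 + 0.00085) ≈ 0.69315/0.000849639 ≈ 815.8138.
t ≈ 67.9845.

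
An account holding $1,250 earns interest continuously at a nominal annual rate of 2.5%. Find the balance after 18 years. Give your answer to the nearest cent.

$1,960.39

A = P·e^(rt) = 1,250·e^(0.025·18) = 1,250·e^0.45.
e^0.45 ≈ 1.568312185, so A ≈ 1,960.3902.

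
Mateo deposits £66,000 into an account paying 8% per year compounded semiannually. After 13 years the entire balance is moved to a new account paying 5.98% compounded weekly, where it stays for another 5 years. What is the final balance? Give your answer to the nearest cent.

£246,711.96

After 13 years at 8%: 66,000 × 2.77246978475 ≈ 182,983.0058.
Then 5 years at 5.98%: 182,983.0058 × 1.34827797845 ≈ 246,711.9571.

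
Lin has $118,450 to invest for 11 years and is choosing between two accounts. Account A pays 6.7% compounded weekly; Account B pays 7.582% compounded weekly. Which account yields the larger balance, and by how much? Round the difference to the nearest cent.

Account B, by $25,169.69

A: (1 + 0.067/52)^572 ≈ 2.08866605157, so 118,450 × 2.08866605157 ≈ 247,402.4938.
B: (1 + 0.07582/52)^572 ≈ 2.30115819155, so 118,450 × 2.30115819155 ≈ 272,572.1878.
Difference ≈ 25,169.6940 in favor of B.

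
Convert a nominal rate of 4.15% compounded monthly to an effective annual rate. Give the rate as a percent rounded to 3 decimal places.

EAR = (1 + 4.15%/12)^12 − 1 = (1 + 0.00345833)^12 − 1.
(1 + 0.00345833)^12 ≈ 1.042299, so EAR ≈ 4.22985%.

4.230%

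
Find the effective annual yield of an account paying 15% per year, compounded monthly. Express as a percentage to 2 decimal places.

16.08%

One year is 12 periods at 0.0125 each: (1 + 0.0125)^12 ≈ 1.160755.
EAR = 1.160755 − 1 ≈ 16.07545%.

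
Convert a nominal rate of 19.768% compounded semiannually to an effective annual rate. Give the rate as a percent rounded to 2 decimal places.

One year is 2 periods at 0.09884 each: (1 + 0.09884)^2 ≈ 1.207449.
EAR = 1.207449 − 1 ≈ 20.74493%.

20.74%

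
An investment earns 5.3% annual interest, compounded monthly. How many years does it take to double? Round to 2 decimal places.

(1 + 0.00441667)^(12t) = 2.
12t = ln 2 / ln(1 + 0.00441667) ≈ 0.69315/0.00440694 ≈ 157.2853.
t ≈ 13.1071.

13.11 years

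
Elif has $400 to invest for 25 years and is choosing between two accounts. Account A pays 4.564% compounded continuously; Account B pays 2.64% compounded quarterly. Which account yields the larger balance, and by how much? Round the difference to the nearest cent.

Account A, by $479.72

Account A growth factor: e^(0.04564·25) = e^1.141 ≈ 3.129896697; balance ≈ 1,251.9587.
Account B growth factor: (1 + 0.0066)^100 ≈ 1.93060135; balance ≈ 772.2405.
Account A is larger by 479.7181.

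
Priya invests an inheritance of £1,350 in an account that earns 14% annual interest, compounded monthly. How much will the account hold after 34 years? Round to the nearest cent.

£153,323.80

Periodic rate = 14%/12 = 0.0116667; periods = 12·34 = 408.
A = 1,350·(1 + 0.14/12)^408 ≈ 1,350·113.573184228 ≈ 153,323.7987.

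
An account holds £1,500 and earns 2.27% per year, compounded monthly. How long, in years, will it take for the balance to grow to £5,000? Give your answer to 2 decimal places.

53.09 years

(1 + 0.00189167)^(12t) = 5,000/1,500 = 3.3333.
12t·ln(1 + 0.00189167) = ln(3.3333); 12t = 1.204/0.00188988 ≈ 637.0632.
t ≈ 53.0886 years.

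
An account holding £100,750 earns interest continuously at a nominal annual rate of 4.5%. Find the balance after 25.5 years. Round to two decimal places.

£317,393.46

A = P·e^(rt) = 100,750·e^(0.045·25.5) = 100,750·e^1.1475.
e^1.1475 ≈ 3.15030728855, so A ≈ 317,393.4593.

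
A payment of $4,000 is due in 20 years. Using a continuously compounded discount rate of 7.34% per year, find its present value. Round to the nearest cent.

P = A·e^(−rt) = 4,000·e^(−1.468).
e^(−1.468) ≈ 0.2303857963, so P ≈ 921.5432.

$921.54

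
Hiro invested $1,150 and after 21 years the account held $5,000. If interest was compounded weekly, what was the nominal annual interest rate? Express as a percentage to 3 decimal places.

The 1092-period growth factor is 5,000/1,150 = 4.34783.
r/52 = 4.34783^(1/1092) − 1 ≈ 0.00134676, so r ≈ 52·0.00134676 = 7.00317%.

7.003%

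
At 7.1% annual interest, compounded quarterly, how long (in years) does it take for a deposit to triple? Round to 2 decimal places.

15.61 years

(1 + 0.01775)^(4t) = 3.
4t = ln 3 / ln(1 + 0.01775) ≈ 1.0986/0.0175943 ≈ 62.4413.
t ≈ 15.6103.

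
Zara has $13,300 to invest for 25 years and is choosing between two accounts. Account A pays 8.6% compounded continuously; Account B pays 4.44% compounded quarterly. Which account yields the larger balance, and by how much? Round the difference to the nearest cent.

A: e^(0.086·25) = e^2.15 ≈ 8.58485839718, so 13,300 × 8.58485839718 ≈ 114,178.6167.
B: (1 + 0.0111)^100 ≈ 3.0158590396, so 13,300 × 3.0158590396 ≈ 40,110.9252.
Difference ≈ 74,067.6915 in favor of A.

Account A, by $74,067.69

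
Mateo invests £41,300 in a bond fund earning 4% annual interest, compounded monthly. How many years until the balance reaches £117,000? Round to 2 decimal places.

(1 + 0.00333333)^(12t) = 117,000/41,300 = 2.8329.
12t·ln(1 + 0.00333333) = ln(2.8329); 12t = 1.0413/0.00332779 ≈ 312.9138.
t ≈ 26.0761 years.

26.08 years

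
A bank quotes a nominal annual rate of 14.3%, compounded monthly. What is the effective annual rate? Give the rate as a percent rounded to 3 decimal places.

15.275%

EAR = (1 + 14.3%/12)^12 − 1 = (1 + 0.0119167)^12 − 1.
(1 + 0.0119167)^12 ≈ 1.152755, so EAR ≈ 15.27549%.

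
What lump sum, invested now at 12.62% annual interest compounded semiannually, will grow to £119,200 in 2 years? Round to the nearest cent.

£93,321.09

Growth factor = (1 + 0.0631)^4 ≈ 1.27731047158.
P = 119,200/1.27731047158 ≈ 93,321.0857.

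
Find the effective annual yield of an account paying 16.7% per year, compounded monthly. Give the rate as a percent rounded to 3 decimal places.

One year is 12 periods at 0.0139167 each: (1 + 0.0139167)^12 ≈ 1.180394.
EAR = 1.180394 − 1 ≈ 18.03944%.

18.039%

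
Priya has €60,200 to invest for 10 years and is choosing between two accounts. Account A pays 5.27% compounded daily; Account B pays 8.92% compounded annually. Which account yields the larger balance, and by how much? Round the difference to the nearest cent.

Account B, by €39,507.28

Account A growth factor: (1 + 0.0527/365)^3650 ≈ 1.6937787143; balance ≈ 101,965.4786.
Account B growth factor: (1 + 0.0892)^10 ≈ 2.35004580199; balance ≈ 141,472.7573.
Account B is larger by 39,507.2787.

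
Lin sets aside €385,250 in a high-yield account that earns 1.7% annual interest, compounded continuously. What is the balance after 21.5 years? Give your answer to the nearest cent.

A = P·e^(rt) = 385,250·e^(0.017·21.5) = 385,250·e^0.3655.
e^0.3655 ≈ 1.44123444525, so A ≈ 555,235.5700.

€555,235.57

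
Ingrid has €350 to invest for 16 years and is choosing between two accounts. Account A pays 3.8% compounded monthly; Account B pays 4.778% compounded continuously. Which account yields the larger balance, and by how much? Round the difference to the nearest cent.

Account B, by €109.51

A: (1 + 0.038/12)^192 ≈ 1.8349906, so 350 × 1.8349906 ≈ 642.2467.
B: e^(0.04778·16) = e^0.76448 ≈ 2.14787719, so 350 × 2.14787719 ≈ 751.7570.
Difference ≈ 109.5103 in favor of B.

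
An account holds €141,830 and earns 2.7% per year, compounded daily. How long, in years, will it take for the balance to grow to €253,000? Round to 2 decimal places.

21.44 years

We need (1 + 0.0000739726)^(365t) = 1.7838, so 365t = ln 1.7838 / ln 1.000074 ≈ 7824.2716.
t ≈ 7824.2716/365 = 21.4364 years.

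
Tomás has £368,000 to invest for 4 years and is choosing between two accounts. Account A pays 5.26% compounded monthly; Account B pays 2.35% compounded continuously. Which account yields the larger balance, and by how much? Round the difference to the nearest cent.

Account A, by £49,696.40

Account A growth factor: (1 + 0.0526/12)^48 ≈ 1.23360430849; balance ≈ 453,966.3855.
Account B growth factor: e^(0.0235·4) = e^0.094 ≈ 1.09855974592; balance ≈ 404,269.9865.
Account A is larger by 49,696.3990.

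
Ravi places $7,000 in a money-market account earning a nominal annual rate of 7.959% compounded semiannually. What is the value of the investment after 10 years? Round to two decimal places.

$15,277.51

Growth factor = (1 + 0.039795)^20 ≈ 2.1825012179.
A ≈ 7,000 × 2.1825012179 ≈ 15,277.5085.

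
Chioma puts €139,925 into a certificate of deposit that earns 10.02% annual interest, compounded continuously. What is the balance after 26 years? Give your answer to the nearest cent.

€1,893,735.41

A = P·e^(rt) = 139,925·e^(0.1002·26) = 139,925·e^2.6052.
e^2.6052 ≈ 13.53393181845, so A ≈ 1,893,735.4097.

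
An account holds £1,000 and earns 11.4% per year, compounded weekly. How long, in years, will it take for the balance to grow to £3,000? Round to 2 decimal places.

(1 + 0.00219231)^(52t) = 3,000/1,000 = 3.
52t·ln(1 + 0.00219231) = ln(3); 52t = 1.0986/0.00218991 ≈ 501.6705.
t ≈ 9.6475 years.

9.65 years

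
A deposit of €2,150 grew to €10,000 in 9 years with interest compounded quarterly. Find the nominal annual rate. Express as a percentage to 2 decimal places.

17.45%

The 36-period growth factor is 10,000/2,150 = 4.65116.
r/4 = 4.65116^(1/36) − 1 ≈ 0.0436224, so r ≈ 4·0.0436224 = 17.44894%.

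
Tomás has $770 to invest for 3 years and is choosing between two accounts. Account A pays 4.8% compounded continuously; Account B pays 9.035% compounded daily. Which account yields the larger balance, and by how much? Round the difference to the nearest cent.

Account B, by $120.44

A: e^(0.048·3) = e^0.144 ≈ 1.15488411, so 770 × 1.15488411 ≈ 889.2608.
B: (1 + 0.09035/365)^1095 ≈ 1.311296652, so 770 × 1.311296652 ≈ 1,009.6984.
Difference ≈ 120.4377 in favor of B.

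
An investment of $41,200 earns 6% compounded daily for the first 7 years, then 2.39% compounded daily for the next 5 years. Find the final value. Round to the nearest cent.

$70,661.43

After 7 years at 6%: 41,200 × 1.5219090233 ≈ 62,702.6518.
Then 5 years at 2.39%: 62,702.6518 × 1.1269288353 ≈ 70,661.4263.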